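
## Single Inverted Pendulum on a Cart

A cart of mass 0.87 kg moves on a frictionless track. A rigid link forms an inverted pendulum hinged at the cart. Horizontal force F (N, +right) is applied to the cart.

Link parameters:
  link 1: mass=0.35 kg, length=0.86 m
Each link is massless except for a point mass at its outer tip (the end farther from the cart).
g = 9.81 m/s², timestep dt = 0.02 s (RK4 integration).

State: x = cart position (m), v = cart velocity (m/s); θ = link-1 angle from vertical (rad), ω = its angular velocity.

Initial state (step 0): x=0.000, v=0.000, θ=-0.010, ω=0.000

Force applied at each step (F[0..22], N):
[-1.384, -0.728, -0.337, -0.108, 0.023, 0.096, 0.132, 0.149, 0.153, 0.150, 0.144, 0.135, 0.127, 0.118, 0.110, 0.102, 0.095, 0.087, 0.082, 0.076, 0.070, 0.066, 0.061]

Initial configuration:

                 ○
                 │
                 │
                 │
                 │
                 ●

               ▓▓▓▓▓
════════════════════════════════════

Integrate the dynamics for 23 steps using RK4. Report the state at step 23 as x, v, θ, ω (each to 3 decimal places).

apply F[0]=-1.384 → step 1: x=-0.000, v=-0.031, θ=-0.010, ω=0.034
apply F[1]=-0.728 → step 2: x=-0.001, v=-0.047, θ=-0.009, ω=0.050
apply F[2]=-0.337 → step 3: x=-0.002, v=-0.054, θ=-0.008, ω=0.057
apply F[3]=-0.108 → step 4: x=-0.003, v=-0.056, θ=-0.007, ω=0.057
apply F[4]=+0.023 → step 5: x=-0.004, v=-0.055, θ=-0.005, ω=0.055
apply F[5]=+0.096 → step 6: x=-0.005, v=-0.052, θ=-0.004, ω=0.051
apply F[6]=+0.132 → step 7: x=-0.006, v=-0.049, θ=-0.003, ω=0.046
apply F[7]=+0.149 → step 8: x=-0.007, v=-0.045, θ=-0.003, ω=0.041
apply F[8]=+0.153 → step 9: x=-0.008, v=-0.042, θ=-0.002, ω=0.036
apply F[9]=+0.150 → step 10: x=-0.009, v=-0.038, θ=-0.001, ω=0.032
apply F[10]=+0.144 → step 11: x=-0.010, v=-0.035, θ=-0.001, ω=0.027
apply F[11]=+0.135 → step 12: x=-0.010, v=-0.032, θ=-0.000, ω=0.024
apply F[12]=+0.127 → step 13: x=-0.011, v=-0.029, θ=0.000, ω=0.020
apply F[13]=+0.118 → step 14: x=-0.012, v=-0.026, θ=0.001, ω=0.017
apply F[14]=+0.110 → step 15: x=-0.012, v=-0.024, θ=0.001, ω=0.015
apply F[15]=+0.102 → step 16: x=-0.013, v=-0.021, θ=0.001, ω=0.012
apply F[16]=+0.095 → step 17: x=-0.013, v=-0.019, θ=0.002, ω=0.010
apply F[17]=+0.087 → step 18: x=-0.013, v=-0.017, θ=0.002, ω=0.009
apply F[18]=+0.082 → step 19: x=-0.014, v=-0.016, θ=0.002, ω=0.007
apply F[19]=+0.076 → step 20: x=-0.014, v=-0.014, θ=0.002, ω=0.006
apply F[20]=+0.070 → step 21: x=-0.014, v=-0.013, θ=0.002, ω=0.004
apply F[21]=+0.066 → step 22: x=-0.014, v=-0.011, θ=0.002, ω=0.003
apply F[22]=+0.061 → step 23: x=-0.015, v=-0.010, θ=0.002, ω=0.002

Answer: x=-0.015, v=-0.010, θ=0.002, ω=0.002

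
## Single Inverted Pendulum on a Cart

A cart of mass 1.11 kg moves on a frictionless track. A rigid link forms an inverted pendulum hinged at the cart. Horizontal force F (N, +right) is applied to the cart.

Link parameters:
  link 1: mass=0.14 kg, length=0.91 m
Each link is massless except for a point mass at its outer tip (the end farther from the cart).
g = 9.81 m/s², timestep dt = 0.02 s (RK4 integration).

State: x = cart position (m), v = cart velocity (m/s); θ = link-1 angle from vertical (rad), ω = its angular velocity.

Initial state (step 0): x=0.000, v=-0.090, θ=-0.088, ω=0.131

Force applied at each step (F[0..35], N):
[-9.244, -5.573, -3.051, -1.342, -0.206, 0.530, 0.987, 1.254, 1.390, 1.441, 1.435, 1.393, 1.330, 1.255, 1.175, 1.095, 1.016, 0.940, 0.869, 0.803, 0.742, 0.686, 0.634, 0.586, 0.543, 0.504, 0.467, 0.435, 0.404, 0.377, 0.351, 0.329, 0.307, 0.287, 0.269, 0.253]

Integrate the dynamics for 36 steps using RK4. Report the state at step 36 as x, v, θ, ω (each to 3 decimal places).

apply F[0]=-9.244 → step 1: x=-0.003, v=-0.254, θ=-0.084, ω=0.292
apply F[1]=-5.573 → step 2: x=-0.010, v=-0.353, θ=-0.077, ω=0.383
apply F[2]=-3.051 → step 3: x=-0.017, v=-0.406, θ=-0.069, ω=0.425
apply F[3]=-1.342 → step 4: x=-0.025, v=-0.428, θ=-0.060, ω=0.436
apply F[4]=-0.206 → step 5: x=-0.034, v=-0.431, θ=-0.052, ω=0.427
apply F[5]=+0.530 → step 6: x=-0.043, v=-0.420, θ=-0.043, ω=0.405
apply F[6]=+0.987 → step 7: x=-0.051, v=-0.401, θ=-0.036, ω=0.376
apply F[7]=+1.254 → step 8: x=-0.059, v=-0.378, θ=-0.028, ω=0.343
apply F[8]=+1.390 → step 9: x=-0.066, v=-0.352, θ=-0.022, ω=0.309
apply F[9]=+1.441 → step 10: x=-0.073, v=-0.326, θ=-0.016, ω=0.276
apply F[10]=+1.435 → step 11: x=-0.079, v=-0.300, θ=-0.011, ω=0.245
apply F[11]=+1.393 → step 12: x=-0.085, v=-0.274, θ=-0.006, ω=0.215
apply F[12]=+1.330 → step 13: x=-0.090, v=-0.250, θ=-0.002, ω=0.188
apply F[13]=+1.255 → step 14: x=-0.095, v=-0.228, θ=0.001, ω=0.163
apply F[14]=+1.175 → step 15: x=-0.099, v=-0.207, θ=0.004, ω=0.140
apply F[15]=+1.095 → step 16: x=-0.103, v=-0.187, θ=0.007, ω=0.120
apply F[16]=+1.016 → step 17: x=-0.106, v=-0.169, θ=0.009, ω=0.102
apply F[17]=+0.940 → step 18: x=-0.110, v=-0.152, θ=0.011, ω=0.085
apply F[18]=+0.869 → step 19: x=-0.113, v=-0.137, θ=0.013, ω=0.071
apply F[19]=+0.803 → step 20: x=-0.115, v=-0.123, θ=0.014, ω=0.058
apply F[20]=+0.742 → step 21: x=-0.118, v=-0.110, θ=0.015, ω=0.047
apply F[21]=+0.686 → step 22: x=-0.120, v=-0.098, θ=0.016, ω=0.037
apply F[22]=+0.634 → step 23: x=-0.121, v=-0.087, θ=0.016, ω=0.029
apply F[23]=+0.586 → step 24: x=-0.123, v=-0.077, θ=0.017, ω=0.021
apply F[24]=+0.543 → step 25: x=-0.124, v=-0.067, θ=0.017, ω=0.015
apply F[25]=+0.504 → step 26: x=-0.126, v=-0.059, θ=0.017, ω=0.009
apply F[26]=+0.467 → step 27: x=-0.127, v=-0.051, θ=0.018, ω=0.004
apply F[27]=+0.435 → step 28: x=-0.128, v=-0.043, θ=0.018, ω=-0.000
apply F[28]=+0.404 → step 29: x=-0.129, v=-0.036, θ=0.018, ω=-0.004
apply F[29]=+0.377 → step 30: x=-0.129, v=-0.030, θ=0.017, ω=-0.007
apply F[30]=+0.351 → step 31: x=-0.130, v=-0.024, θ=0.017, ω=-0.010
apply F[31]=+0.329 → step 32: x=-0.130, v=-0.019, θ=0.017, ω=-0.012
apply F[32]=+0.307 → step 33: x=-0.131, v=-0.013, θ=0.017, ω=-0.014
apply F[33]=+0.287 → step 34: x=-0.131, v=-0.009, θ=0.017, ω=-0.016
apply F[34]=+0.269 → step 35: x=-0.131, v=-0.004, θ=0.016, ω=-0.017
apply F[35]=+0.253 → step 36: x=-0.131, v=-0.000, θ=0.016, ω=-0.019

Answer: x=-0.131, v=-0.000, θ=0.016, ω=-0.019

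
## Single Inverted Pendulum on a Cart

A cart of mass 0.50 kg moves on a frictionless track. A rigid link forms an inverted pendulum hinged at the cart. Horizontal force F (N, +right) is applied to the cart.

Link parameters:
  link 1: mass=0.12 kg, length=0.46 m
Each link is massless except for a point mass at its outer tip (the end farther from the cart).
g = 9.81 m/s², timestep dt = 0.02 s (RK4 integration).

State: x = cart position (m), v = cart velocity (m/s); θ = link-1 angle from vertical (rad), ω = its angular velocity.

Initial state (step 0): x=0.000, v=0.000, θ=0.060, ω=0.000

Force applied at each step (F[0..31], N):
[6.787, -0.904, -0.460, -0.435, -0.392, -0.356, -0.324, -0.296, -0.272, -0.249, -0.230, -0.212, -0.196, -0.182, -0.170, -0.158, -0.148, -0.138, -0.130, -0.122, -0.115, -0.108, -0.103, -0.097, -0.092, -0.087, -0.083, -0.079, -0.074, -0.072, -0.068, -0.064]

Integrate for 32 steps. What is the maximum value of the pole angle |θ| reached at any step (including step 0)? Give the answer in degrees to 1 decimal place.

apply F[0]=+6.787 → step 1: x=0.003, v=0.269, θ=0.054, ω=-0.558
apply F[1]=-0.904 → step 2: x=0.008, v=0.230, θ=0.044, ω=-0.454
apply F[2]=-0.460 → step 3: x=0.012, v=0.210, θ=0.036, ω=-0.393
apply F[3]=-0.435 → step 4: x=0.016, v=0.191, θ=0.029, ω=-0.338
apply F[4]=-0.392 → step 5: x=0.020, v=0.174, θ=0.022, ω=-0.290
apply F[5]=-0.356 → step 6: x=0.023, v=0.159, θ=0.017, ω=-0.249
apply F[6]=-0.324 → step 7: x=0.026, v=0.145, θ=0.012, ω=-0.213
apply F[7]=-0.296 → step 8: x=0.029, v=0.133, θ=0.008, ω=-0.182
apply F[8]=-0.272 → step 9: x=0.031, v=0.122, θ=0.005, ω=-0.155
apply F[9]=-0.249 → step 10: x=0.034, v=0.112, θ=0.002, ω=-0.131
apply F[10]=-0.230 → step 11: x=0.036, v=0.102, θ=-0.000, ω=-0.111
apply F[11]=-0.212 → step 12: x=0.038, v=0.094, θ=-0.002, ω=-0.093
apply F[12]=-0.196 → step 13: x=0.040, v=0.086, θ=-0.004, ω=-0.078
apply F[13]=-0.182 → step 14: x=0.041, v=0.079, θ=-0.005, ω=-0.065
apply F[14]=-0.170 → step 15: x=0.043, v=0.073, θ=-0.007, ω=-0.053
apply F[15]=-0.158 → step 16: x=0.044, v=0.067, θ=-0.008, ω=-0.043
apply F[16]=-0.148 → step 17: x=0.046, v=0.061, θ=-0.008, ω=-0.035
apply F[17]=-0.138 → step 18: x=0.047, v=0.056, θ=-0.009, ω=-0.027
apply F[18]=-0.130 → step 19: x=0.048, v=0.051, θ=-0.009, ω=-0.021
apply F[19]=-0.122 → step 20: x=0.049, v=0.047, θ=-0.010, ω=-0.015
apply F[20]=-0.115 → step 21: x=0.050, v=0.043, θ=-0.010, ω=-0.011
apply F[21]=-0.108 → step 22: x=0.050, v=0.039, θ=-0.010, ω=-0.007
apply F[22]=-0.103 → step 23: x=0.051, v=0.035, θ=-0.010, ω=-0.003
apply F[23]=-0.097 → step 24: x=0.052, v=0.032, θ=-0.010, ω=-0.000
apply F[24]=-0.092 → step 25: x=0.052, v=0.029, θ=-0.010, ω=0.002
apply F[25]=-0.087 → step 26: x=0.053, v=0.026, θ=-0.010, ω=0.004
apply F[26]=-0.083 → step 27: x=0.054, v=0.023, θ=-0.010, ω=0.006
apply F[27]=-0.079 → step 28: x=0.054, v=0.020, θ=-0.010, ω=0.008
apply F[28]=-0.074 → step 29: x=0.054, v=0.018, θ=-0.010, ω=0.009
apply F[29]=-0.072 → step 30: x=0.055, v=0.015, θ=-0.010, ω=0.010
apply F[30]=-0.068 → step 31: x=0.055, v=0.013, θ=-0.010, ω=0.011
apply F[31]=-0.064 → step 32: x=0.055, v=0.011, θ=-0.009, ω=0.011
Max |angle| over trajectory = 0.060 rad = 3.4°.

Answer: 3.4°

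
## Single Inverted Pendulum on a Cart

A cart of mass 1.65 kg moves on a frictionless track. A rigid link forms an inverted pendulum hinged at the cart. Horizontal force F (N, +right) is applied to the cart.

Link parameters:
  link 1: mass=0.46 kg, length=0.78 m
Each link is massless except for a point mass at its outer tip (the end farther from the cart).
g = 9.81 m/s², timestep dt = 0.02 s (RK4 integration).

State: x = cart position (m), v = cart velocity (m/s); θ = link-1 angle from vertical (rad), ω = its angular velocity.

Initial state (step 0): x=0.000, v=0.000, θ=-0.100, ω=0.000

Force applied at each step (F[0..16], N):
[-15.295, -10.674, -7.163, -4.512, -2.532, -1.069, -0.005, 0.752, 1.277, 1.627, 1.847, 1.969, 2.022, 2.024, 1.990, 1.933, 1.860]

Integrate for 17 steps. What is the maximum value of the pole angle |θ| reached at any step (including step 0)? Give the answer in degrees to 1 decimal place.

apply F[0]=-15.295 → step 1: x=-0.002, v=-0.180, θ=-0.098, ω=0.204
apply F[1]=-10.674 → step 2: x=-0.007, v=-0.303, θ=-0.093, ω=0.338
apply F[2]=-7.163 → step 3: x=-0.014, v=-0.385, θ=-0.085, ω=0.420
apply F[3]=-4.512 → step 4: x=-0.022, v=-0.436, θ=-0.076, ω=0.464
apply F[4]=-2.532 → step 5: x=-0.031, v=-0.462, θ=-0.067, ω=0.481
apply F[5]=-1.069 → step 6: x=-0.040, v=-0.472, θ=-0.057, ω=0.478
apply F[6]=-0.005 → step 7: x=-0.049, v=-0.469, θ=-0.048, ω=0.461
apply F[7]=+0.752 → step 8: x=-0.059, v=-0.458, θ=-0.039, ω=0.435
apply F[8]=+1.277 → step 9: x=-0.068, v=-0.441, θ=-0.030, ω=0.404
apply F[9]=+1.627 → step 10: x=-0.076, v=-0.419, θ=-0.023, ω=0.371
apply F[10]=+1.847 → step 11: x=-0.084, v=-0.396, θ=-0.016, ω=0.336
apply F[11]=+1.969 → step 12: x=-0.092, v=-0.371, θ=-0.009, ω=0.301
apply F[12]=+2.022 → step 13: x=-0.099, v=-0.347, θ=-0.003, ω=0.268
apply F[13]=+2.024 → step 14: x=-0.106, v=-0.322, θ=0.002, ω=0.236
apply F[14]=+1.990 → step 15: x=-0.112, v=-0.298, θ=0.006, ω=0.207
apply F[15]=+1.933 → step 16: x=-0.118, v=-0.275, θ=0.010, ω=0.179
apply F[16]=+1.860 → step 17: x=-0.123, v=-0.253, θ=0.013, ω=0.154
Max |angle| over trajectory = 0.100 rad = 5.7°.

Answer: 5.7°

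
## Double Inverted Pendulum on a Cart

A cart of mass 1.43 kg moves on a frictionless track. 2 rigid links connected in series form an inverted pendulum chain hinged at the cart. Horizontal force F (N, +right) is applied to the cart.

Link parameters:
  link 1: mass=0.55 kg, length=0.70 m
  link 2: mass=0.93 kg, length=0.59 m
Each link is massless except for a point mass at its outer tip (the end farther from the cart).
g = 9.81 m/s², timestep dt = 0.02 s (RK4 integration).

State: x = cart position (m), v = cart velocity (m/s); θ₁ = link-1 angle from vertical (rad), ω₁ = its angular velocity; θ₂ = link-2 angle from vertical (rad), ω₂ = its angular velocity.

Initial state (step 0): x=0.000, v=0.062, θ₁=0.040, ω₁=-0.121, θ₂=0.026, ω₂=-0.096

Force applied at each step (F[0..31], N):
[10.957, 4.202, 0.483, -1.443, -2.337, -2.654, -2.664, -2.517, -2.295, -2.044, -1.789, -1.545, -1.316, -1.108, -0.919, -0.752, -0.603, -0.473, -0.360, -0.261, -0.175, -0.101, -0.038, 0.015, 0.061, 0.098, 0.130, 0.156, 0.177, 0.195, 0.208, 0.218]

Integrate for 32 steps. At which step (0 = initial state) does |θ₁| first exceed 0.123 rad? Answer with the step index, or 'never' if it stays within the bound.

Answer: never

Derivation:
apply F[0]=+10.957 → step 1: x=0.003, v=0.207, θ₁=0.036, ω₁=-0.311, θ₂=0.024, ω₂=-0.108
apply F[1]=+4.202 → step 2: x=0.007, v=0.260, θ₁=0.029, ω₁=-0.372, θ₂=0.022, ω₂=-0.117
apply F[2]=+0.483 → step 3: x=0.013, v=0.261, θ₁=0.021, ω₁=-0.366, θ₂=0.019, ω₂=-0.121
apply F[3]=-1.443 → step 4: x=0.018, v=0.237, θ₁=0.015, ω₁=-0.327, θ₂=0.017, ω₂=-0.121
apply F[4]=-2.337 → step 5: x=0.022, v=0.202, θ₁=0.009, ω₁=-0.275, θ₂=0.015, ω₂=-0.117
apply F[5]=-2.654 → step 6: x=0.026, v=0.164, θ₁=0.004, ω₁=-0.222, θ₂=0.012, ω₂=-0.110
apply F[6]=-2.664 → step 7: x=0.029, v=0.127, θ₁=-0.000, ω₁=-0.173, θ₂=0.010, ω₂=-0.102
apply F[7]=-2.517 → step 8: x=0.031, v=0.092, θ₁=-0.003, ω₁=-0.129, θ₂=0.008, ω₂=-0.092
apply F[8]=-2.295 → step 9: x=0.032, v=0.061, θ₁=-0.006, ω₁=-0.091, θ₂=0.006, ω₂=-0.081
apply F[9]=-2.044 → step 10: x=0.033, v=0.033, θ₁=-0.007, ω₁=-0.060, θ₂=0.005, ω₂=-0.070
apply F[10]=-1.789 → step 11: x=0.034, v=0.010, θ₁=-0.008, ω₁=-0.034, θ₂=0.004, ω₂=-0.060
apply F[11]=-1.545 → step 12: x=0.034, v=-0.010, θ₁=-0.008, ω₁=-0.013, θ₂=0.003, ω₂=-0.050
apply F[12]=-1.316 → step 13: x=0.033, v=-0.027, θ₁=-0.009, ω₁=0.003, θ₂=0.002, ω₂=-0.040
apply F[13]=-1.108 → step 14: x=0.033, v=-0.041, θ₁=-0.008, ω₁=0.016, θ₂=0.001, ω₂=-0.031
apply F[14]=-0.919 → step 15: x=0.032, v=-0.052, θ₁=-0.008, ω₁=0.025, θ₂=0.000, ω₂=-0.023
apply F[15]=-0.752 → step 16: x=0.030, v=-0.061, θ₁=-0.007, ω₁=0.032, θ₂=0.000, ω₂=-0.016
apply F[16]=-0.603 → step 17: x=0.029, v=-0.068, θ₁=-0.007, ω₁=0.037, θ₂=-0.000, ω₂=-0.010
apply F[17]=-0.473 → step 18: x=0.028, v=-0.073, θ₁=-0.006, ω₁=0.040, θ₂=-0.000, ω₂=-0.005
apply F[18]=-0.360 → step 19: x=0.026, v=-0.077, θ₁=-0.005, ω₁=0.042, θ₂=-0.000, ω₂=-0.000
apply F[19]=-0.261 → step 20: x=0.025, v=-0.080, θ₁=-0.004, ω₁=0.042, θ₂=-0.000, ω₂=0.004
apply F[20]=-0.175 → step 21: x=0.023, v=-0.081, θ₁=-0.003, ω₁=0.042, θ₂=-0.000, ω₂=0.007
apply F[21]=-0.101 → step 22: x=0.021, v=-0.082, θ₁=-0.003, ω₁=0.041, θ₂=-0.000, ω₂=0.009
apply F[22]=-0.038 → step 23: x=0.020, v=-0.082, θ₁=-0.002, ω₁=0.039, θ₂=0.000, ω₂=0.011
apply F[23]=+0.015 → step 24: x=0.018, v=-0.082, θ₁=-0.001, ω₁=0.037, θ₂=0.000, ω₂=0.013
apply F[24]=+0.061 → step 25: x=0.017, v=-0.081, θ₁=-0.000, ω₁=0.035, θ₂=0.001, ω₂=0.014
apply F[25]=+0.098 → step 26: x=0.015, v=-0.079, θ₁=0.000, ω₁=0.033, θ₂=0.001, ω₂=0.014
apply F[26]=+0.130 → step 27: x=0.013, v=-0.078, θ₁=0.001, ω₁=0.030, θ₂=0.001, ω₂=0.015
apply F[27]=+0.156 → step 28: x=0.012, v=-0.076, θ₁=0.002, ω₁=0.028, θ₂=0.001, ω₂=0.015
apply F[28]=+0.177 → step 29: x=0.010, v=-0.074, θ₁=0.002, ω₁=0.025, θ₂=0.002, ω₂=0.015
apply F[29]=+0.195 → step 30: x=0.009, v=-0.071, θ₁=0.003, ω₁=0.023, θ₂=0.002, ω₂=0.014
apply F[30]=+0.208 → step 31: x=0.008, v=-0.069, θ₁=0.003, ω₁=0.021, θ₂=0.002, ω₂=0.014
apply F[31]=+0.218 → step 32: x=0.006, v=-0.067, θ₁=0.003, ω₁=0.018, θ₂=0.003, ω₂=0.013
max |θ₁| = 0.040 ≤ 0.123 over all 33 states.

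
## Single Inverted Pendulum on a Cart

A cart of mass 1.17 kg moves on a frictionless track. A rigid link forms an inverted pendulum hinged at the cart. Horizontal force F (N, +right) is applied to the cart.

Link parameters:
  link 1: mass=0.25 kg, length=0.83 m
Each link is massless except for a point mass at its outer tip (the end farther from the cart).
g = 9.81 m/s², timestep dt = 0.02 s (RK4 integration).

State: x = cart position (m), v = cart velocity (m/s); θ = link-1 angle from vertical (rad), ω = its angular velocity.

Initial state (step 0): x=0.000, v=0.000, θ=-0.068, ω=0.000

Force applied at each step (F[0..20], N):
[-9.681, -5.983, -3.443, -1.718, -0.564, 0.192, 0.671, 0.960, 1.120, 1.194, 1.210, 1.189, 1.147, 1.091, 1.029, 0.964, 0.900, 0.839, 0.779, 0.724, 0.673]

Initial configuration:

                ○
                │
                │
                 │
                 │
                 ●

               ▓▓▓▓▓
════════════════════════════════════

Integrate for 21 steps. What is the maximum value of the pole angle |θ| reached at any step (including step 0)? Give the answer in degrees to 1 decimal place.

Answer: 3.9°

Derivation:
apply F[0]=-9.681 → step 1: x=-0.002, v=-0.163, θ=-0.066, ω=0.179
apply F[1]=-5.983 → step 2: x=-0.006, v=-0.262, θ=-0.062, ω=0.284
apply F[2]=-3.443 → step 3: x=-0.012, v=-0.318, θ=-0.055, ω=0.338
apply F[3]=-1.718 → step 4: x=-0.018, v=-0.346, θ=-0.048, ω=0.358
apply F[4]=-0.564 → step 5: x=-0.025, v=-0.353, θ=-0.041, ω=0.357
apply F[5]=+0.192 → step 6: x=-0.032, v=-0.349, θ=-0.034, ω=0.342
apply F[6]=+0.671 → step 7: x=-0.039, v=-0.336, θ=-0.028, ω=0.320
apply F[7]=+0.960 → step 8: x=-0.046, v=-0.318, θ=-0.022, ω=0.293
apply F[8]=+1.120 → step 9: x=-0.052, v=-0.298, θ=-0.016, ω=0.265
apply F[9]=+1.194 → step 10: x=-0.058, v=-0.277, θ=-0.011, ω=0.236
apply F[10]=+1.210 → step 11: x=-0.063, v=-0.256, θ=-0.006, ω=0.209
apply F[11]=+1.189 → step 12: x=-0.068, v=-0.236, θ=-0.003, ω=0.183
apply F[12]=+1.147 → step 13: x=-0.072, v=-0.216, θ=0.001, ω=0.159
apply F[13]=+1.091 → step 14: x=-0.077, v=-0.198, θ=0.004, ω=0.137
apply F[14]=+1.029 → step 15: x=-0.080, v=-0.180, θ=0.006, ω=0.118
apply F[15]=+0.964 → step 16: x=-0.084, v=-0.164, θ=0.009, ω=0.100
apply F[16]=+0.900 → step 17: x=-0.087, v=-0.149, θ=0.010, ω=0.084
apply F[17]=+0.839 → step 18: x=-0.090, v=-0.135, θ=0.012, ω=0.070
apply F[18]=+0.779 → step 19: x=-0.092, v=-0.123, θ=0.013, ω=0.058
apply F[19]=+0.724 → step 20: x=-0.095, v=-0.111, θ=0.014, ω=0.047
apply F[20]=+0.673 → step 21: x=-0.097, v=-0.100, θ=0.015, ω=0.037
Max |angle| over trajectory = 0.068 rad = 3.9°.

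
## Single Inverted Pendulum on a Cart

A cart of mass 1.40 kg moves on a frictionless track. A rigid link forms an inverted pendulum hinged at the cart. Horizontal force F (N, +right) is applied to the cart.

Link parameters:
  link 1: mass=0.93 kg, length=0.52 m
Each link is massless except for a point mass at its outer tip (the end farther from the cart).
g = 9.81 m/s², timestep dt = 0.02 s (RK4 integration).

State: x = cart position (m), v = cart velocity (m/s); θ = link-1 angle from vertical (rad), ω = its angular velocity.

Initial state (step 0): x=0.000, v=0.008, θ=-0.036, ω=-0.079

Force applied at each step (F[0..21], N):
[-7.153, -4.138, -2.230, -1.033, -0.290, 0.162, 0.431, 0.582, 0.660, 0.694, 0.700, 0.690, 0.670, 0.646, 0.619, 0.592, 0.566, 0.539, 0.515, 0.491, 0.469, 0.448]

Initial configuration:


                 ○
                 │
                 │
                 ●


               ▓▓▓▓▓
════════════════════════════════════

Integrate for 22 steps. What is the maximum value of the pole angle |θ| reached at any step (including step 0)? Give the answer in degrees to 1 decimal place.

Answer: 2.1°

Derivation:
apply F[0]=-7.153 → step 1: x=-0.001, v=-0.089, θ=-0.036, ω=0.094
apply F[1]=-4.138 → step 2: x=-0.003, v=-0.144, θ=-0.033, ω=0.186
apply F[2]=-2.230 → step 3: x=-0.006, v=-0.172, θ=-0.029, ω=0.228
apply F[3]=-1.033 → step 4: x=-0.010, v=-0.183, θ=-0.024, ω=0.240
apply F[4]=-0.290 → step 5: x=-0.014, v=-0.184, θ=-0.019, ω=0.234
apply F[5]=+0.162 → step 6: x=-0.017, v=-0.180, θ=-0.015, ω=0.219
apply F[6]=+0.431 → step 7: x=-0.021, v=-0.172, θ=-0.011, ω=0.199
apply F[7]=+0.582 → step 8: x=-0.024, v=-0.163, θ=-0.007, ω=0.177
apply F[8]=+0.660 → step 9: x=-0.027, v=-0.152, θ=-0.004, ω=0.156
apply F[9]=+0.694 → step 10: x=-0.030, v=-0.142, θ=-0.001, ω=0.135
apply F[10]=+0.700 → step 11: x=-0.033, v=-0.132, θ=0.002, ω=0.116
apply F[11]=+0.690 → step 12: x=-0.035, v=-0.123, θ=0.004, ω=0.099
apply F[12]=+0.670 → step 13: x=-0.038, v=-0.114, θ=0.006, ω=0.084
apply F[13]=+0.646 → step 14: x=-0.040, v=-0.105, θ=0.007, ω=0.070
apply F[14]=+0.619 → step 15: x=-0.042, v=-0.098, θ=0.009, ω=0.058
apply F[15]=+0.592 → step 16: x=-0.044, v=-0.090, θ=0.010, ω=0.048
apply F[16]=+0.566 → step 17: x=-0.046, v=-0.084, θ=0.010, ω=0.038
apply F[17]=+0.539 → step 18: x=-0.047, v=-0.077, θ=0.011, ω=0.030
apply F[18]=+0.515 → step 19: x=-0.049, v=-0.071, θ=0.012, ω=0.023
apply F[19]=+0.491 → step 20: x=-0.050, v=-0.066, θ=0.012, ω=0.017
apply F[20]=+0.469 → step 21: x=-0.051, v=-0.061, θ=0.012, ω=0.012
apply F[21]=+0.448 → step 22: x=-0.053, v=-0.056, θ=0.013, ω=0.008
Max |angle| over trajectory = 0.036 rad = 2.1°.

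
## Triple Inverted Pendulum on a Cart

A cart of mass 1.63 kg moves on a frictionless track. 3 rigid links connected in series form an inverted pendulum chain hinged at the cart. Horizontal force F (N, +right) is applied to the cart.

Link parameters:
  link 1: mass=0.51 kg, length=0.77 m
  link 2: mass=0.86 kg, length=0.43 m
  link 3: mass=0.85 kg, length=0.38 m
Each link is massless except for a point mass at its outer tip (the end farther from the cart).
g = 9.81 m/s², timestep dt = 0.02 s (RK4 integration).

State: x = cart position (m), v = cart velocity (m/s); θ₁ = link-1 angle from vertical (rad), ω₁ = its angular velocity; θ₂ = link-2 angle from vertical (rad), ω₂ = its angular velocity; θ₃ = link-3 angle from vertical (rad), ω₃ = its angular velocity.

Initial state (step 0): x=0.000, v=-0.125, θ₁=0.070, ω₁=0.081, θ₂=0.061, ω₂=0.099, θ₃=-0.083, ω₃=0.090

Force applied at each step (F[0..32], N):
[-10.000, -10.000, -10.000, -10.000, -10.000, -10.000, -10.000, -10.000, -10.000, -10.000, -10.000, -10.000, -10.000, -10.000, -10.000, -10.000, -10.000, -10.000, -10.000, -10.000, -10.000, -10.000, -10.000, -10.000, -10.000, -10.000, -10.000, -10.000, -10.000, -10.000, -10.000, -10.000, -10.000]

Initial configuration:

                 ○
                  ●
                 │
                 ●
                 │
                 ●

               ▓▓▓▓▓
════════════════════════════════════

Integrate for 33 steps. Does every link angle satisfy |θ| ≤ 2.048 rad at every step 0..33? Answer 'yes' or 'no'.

apply F[0]=-10.000 → step 1: x=-0.004, v=-0.265, θ₁=0.074, ω₁=0.288, θ₂=0.063, ω₂=0.141, θ₃=-0.083, ω₃=-0.047
apply F[1]=-10.000 → step 2: x=-0.011, v=-0.407, θ₁=0.082, ω₁=0.501, θ₂=0.067, ω₂=0.179, θ₃=-0.085, ω₃=-0.184
apply F[2]=-10.000 → step 3: x=-0.020, v=-0.550, θ₁=0.094, ω₁=0.723, θ₂=0.070, ω₂=0.206, θ₃=-0.090, ω₃=-0.324
apply F[3]=-10.000 → step 4: x=-0.033, v=-0.696, θ₁=0.111, ω₁=0.957, θ₂=0.075, ω₂=0.219, θ₃=-0.098, ω₃=-0.466
apply F[4]=-10.000 → step 5: x=-0.048, v=-0.844, θ₁=0.132, ω₁=1.207, θ₂=0.079, ω₂=0.212, θ₃=-0.109, ω₃=-0.607
apply F[5]=-10.000 → step 6: x=-0.066, v=-0.993, θ₁=0.159, ω₁=1.474, θ₂=0.083, ω₂=0.182, θ₃=-0.122, ω₃=-0.746
apply F[6]=-10.000 → step 7: x=-0.088, v=-1.144, θ₁=0.191, ω₁=1.756, θ₂=0.086, ω₂=0.129, θ₃=-0.138, ω₃=-0.874
apply F[7]=-10.000 → step 8: x=-0.112, v=-1.293, θ₁=0.229, ω₁=2.047, θ₂=0.088, ω₂=0.059, θ₃=-0.157, ω₃=-0.985
apply F[8]=-10.000 → step 9: x=-0.139, v=-1.438, θ₁=0.273, ω₁=2.338, θ₂=0.089, ω₂=-0.016, θ₃=-0.178, ω₃=-1.071
apply F[9]=-10.000 → step 10: x=-0.170, v=-1.577, θ₁=0.323, ω₁=2.620, θ₂=0.088, ω₂=-0.081, θ₃=-0.200, ω₃=-1.126
apply F[10]=-10.000 → step 11: x=-0.202, v=-1.707, θ₁=0.378, ω₁=2.880, θ₂=0.086, ω₂=-0.115, θ₃=-0.222, ω₃=-1.146
apply F[11]=-10.000 → step 12: x=-0.238, v=-1.826, θ₁=0.438, ω₁=3.113, θ₂=0.083, ω₂=-0.102, θ₃=-0.245, ω₃=-1.135
apply F[12]=-10.000 → step 13: x=-0.275, v=-1.934, θ₁=0.502, ω₁=3.317, θ₂=0.082, ω₂=-0.032, θ₃=-0.268, ω₃=-1.096
apply F[13]=-10.000 → step 14: x=-0.315, v=-2.032, θ₁=0.570, ω₁=3.494, θ₂=0.082, ω₂=0.102, θ₃=-0.289, ω₃=-1.036
apply F[14]=-10.000 → step 15: x=-0.357, v=-2.119, θ₁=0.642, ω₁=3.647, θ₂=0.086, ω₂=0.298, θ₃=-0.309, ω₃=-0.959
apply F[15]=-10.000 → step 16: x=-0.400, v=-2.197, θ₁=0.716, ω₁=3.781, θ₂=0.095, ω₂=0.555, θ₃=-0.327, ω₃=-0.869
apply F[16]=-10.000 → step 17: x=-0.444, v=-2.265, θ₁=0.793, ω₁=3.899, θ₂=0.109, ω₂=0.870, θ₃=-0.344, ω₃=-0.768
apply F[17]=-10.000 → step 18: x=-0.490, v=-2.325, θ₁=0.872, ω₁=4.003, θ₂=0.130, ω₂=1.240, θ₃=-0.358, ω₃=-0.655
apply F[18]=-10.000 → step 19: x=-0.537, v=-2.375, θ₁=0.953, ω₁=4.092, θ₂=0.159, ω₂=1.663, θ₃=-0.370, ω₃=-0.527
apply F[19]=-10.000 → step 20: x=-0.585, v=-2.416, θ₁=1.035, ω₁=4.167, θ₂=0.197, ω₂=2.136, θ₃=-0.379, ω₃=-0.382
apply F[20]=-10.000 → step 21: x=-0.634, v=-2.447, θ₁=1.119, ω₁=4.223, θ₂=0.245, ω₂=2.657, θ₃=-0.385, ω₃=-0.213
apply F[21]=-10.000 → step 22: x=-0.683, v=-2.469, θ₁=1.204, ω₁=4.256, θ₂=0.303, ω₂=3.221, θ₃=-0.387, ω₃=-0.012
apply F[22]=-10.000 → step 23: x=-0.733, v=-2.481, θ₁=1.289, ω₁=4.261, θ₂=0.374, ω₂=3.826, θ₃=-0.385, ω₃=0.231
apply F[23]=-10.000 → step 24: x=-0.782, v=-2.483, θ₁=1.374, ω₁=4.232, θ₂=0.457, ω₂=4.466, θ₃=-0.378, ω₃=0.531
apply F[24]=-10.000 → step 25: x=-0.832, v=-2.475, θ₁=1.458, ω₁=4.162, θ₂=0.553, ω₂=5.138, θ₃=-0.363, ω₃=0.905
apply F[25]=-10.000 → step 26: x=-0.881, v=-2.455, θ₁=1.541, ω₁=4.044, θ₂=0.662, ω₂=5.837, θ₃=-0.341, ω₃=1.373
apply F[26]=-10.000 → step 27: x=-0.930, v=-2.423, θ₁=1.620, ω₁=3.873, θ₂=0.786, ω₂=6.559, θ₃=-0.308, ω₃=1.960
apply F[27]=-10.000 → step 28: x=-0.978, v=-2.374, θ₁=1.695, ω₁=3.646, θ₂=0.925, ω₂=7.299, θ₃=-0.261, ω₃=2.699
apply F[28]=-10.000 → step 29: x=-1.025, v=-2.305, θ₁=1.765, ω₁=3.367, θ₂=1.078, ω₂=8.046, θ₃=-0.198, ω₃=3.626
apply F[29]=-10.000 → step 30: x=-1.070, v=-2.207, θ₁=1.830, ω₁=3.054, θ₂=1.246, ω₂=8.770, θ₃=-0.115, ω₃=4.786
apply F[30]=-10.000 → step 31: x=-1.113, v=-2.070, θ₁=1.888, ω₁=2.745, θ₂=1.428, ω₂=9.401, θ₃=-0.005, ω₃=6.223
apply F[31]=-10.000 → step 32: x=-1.153, v=-1.889, θ₁=1.940, ω₁=2.517, θ₂=1.621, ω₂=9.788, θ₃=0.136, ω₃=7.952
apply F[32]=-10.000 → step 33: x=-1.188, v=-1.671, θ₁=1.989, ω₁=2.467, θ₂=1.817, ω₂=9.691, θ₃=0.314, ω₃=9.899
Max |angle| over trajectory = 1.989 rad; bound = 2.048 → within bound.

Answer: yes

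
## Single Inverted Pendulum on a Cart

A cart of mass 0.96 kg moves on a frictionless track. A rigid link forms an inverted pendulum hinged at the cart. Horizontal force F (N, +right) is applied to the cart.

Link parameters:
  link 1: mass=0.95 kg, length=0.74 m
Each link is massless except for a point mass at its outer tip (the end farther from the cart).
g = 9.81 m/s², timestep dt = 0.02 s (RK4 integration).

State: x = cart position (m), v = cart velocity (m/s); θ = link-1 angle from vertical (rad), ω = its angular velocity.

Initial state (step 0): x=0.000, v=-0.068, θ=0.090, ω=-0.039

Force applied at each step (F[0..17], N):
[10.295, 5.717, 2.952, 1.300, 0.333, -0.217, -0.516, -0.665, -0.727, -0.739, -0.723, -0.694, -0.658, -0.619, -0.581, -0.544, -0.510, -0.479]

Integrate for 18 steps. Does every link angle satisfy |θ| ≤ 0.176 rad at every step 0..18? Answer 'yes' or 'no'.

apply F[0]=+10.295 → step 1: x=0.001, v=0.128, θ=0.087, ω=-0.279
apply F[1]=+5.717 → step 2: x=0.004, v=0.230, θ=0.080, ω=-0.395
apply F[2]=+2.952 → step 3: x=0.009, v=0.277, θ=0.072, ω=-0.438
apply F[3]=+1.300 → step 4: x=0.015, v=0.291, θ=0.063, ω=-0.439
apply F[4]=+0.333 → step 5: x=0.021, v=0.287, θ=0.054, ω=-0.418
apply F[5]=-0.217 → step 6: x=0.026, v=0.273, θ=0.046, ω=-0.385
apply F[6]=-0.516 → step 7: x=0.032, v=0.254, θ=0.039, ω=-0.348
apply F[7]=-0.665 → step 8: x=0.036, v=0.233, θ=0.033, ω=-0.311
apply F[8]=-0.727 → step 9: x=0.041, v=0.212, θ=0.027, ω=-0.275
apply F[9]=-0.739 → step 10: x=0.045, v=0.192, θ=0.022, ω=-0.241
apply F[10]=-0.723 → step 11: x=0.049, v=0.173, θ=0.017, ω=-0.211
apply F[11]=-0.694 → step 12: x=0.052, v=0.156, θ=0.013, ω=-0.184
apply F[12]=-0.658 → step 13: x=0.055, v=0.140, θ=0.010, ω=-0.159
apply F[13]=-0.619 → step 14: x=0.057, v=0.126, θ=0.007, ω=-0.137
apply F[14]=-0.581 → step 15: x=0.060, v=0.113, θ=0.004, ω=-0.118
apply F[15]=-0.544 → step 16: x=0.062, v=0.101, θ=0.002, ω=-0.101
apply F[16]=-0.510 → step 17: x=0.064, v=0.090, θ=0.000, ω=-0.086
apply F[17]=-0.479 → step 18: x=0.066, v=0.080, θ=-0.002, ω=-0.073
Max |angle| over trajectory = 0.090 rad; bound = 0.176 → within bound.

Answer: yes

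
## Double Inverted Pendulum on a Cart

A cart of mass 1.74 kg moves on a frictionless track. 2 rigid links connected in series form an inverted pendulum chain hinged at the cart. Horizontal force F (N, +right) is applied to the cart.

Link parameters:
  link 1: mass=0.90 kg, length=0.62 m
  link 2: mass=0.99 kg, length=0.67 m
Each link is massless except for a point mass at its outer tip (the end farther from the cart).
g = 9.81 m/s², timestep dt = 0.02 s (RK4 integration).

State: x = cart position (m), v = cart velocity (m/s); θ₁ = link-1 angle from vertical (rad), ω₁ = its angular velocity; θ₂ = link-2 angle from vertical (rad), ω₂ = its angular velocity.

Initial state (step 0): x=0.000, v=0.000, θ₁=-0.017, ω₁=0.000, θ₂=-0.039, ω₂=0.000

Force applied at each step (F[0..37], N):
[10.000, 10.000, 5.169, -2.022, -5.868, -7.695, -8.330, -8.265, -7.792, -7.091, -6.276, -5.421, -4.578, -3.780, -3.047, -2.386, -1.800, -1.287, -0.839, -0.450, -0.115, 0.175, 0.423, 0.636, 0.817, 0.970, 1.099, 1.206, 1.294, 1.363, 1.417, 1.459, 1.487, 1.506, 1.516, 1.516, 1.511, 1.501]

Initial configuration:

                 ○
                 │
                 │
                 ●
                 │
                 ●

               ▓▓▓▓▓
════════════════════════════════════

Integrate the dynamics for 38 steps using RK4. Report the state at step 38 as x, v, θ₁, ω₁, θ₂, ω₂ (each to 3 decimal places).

apply F[0]=+10.000 → step 1: x=0.001, v=0.119, θ₁=-0.019, ω₁=-0.190, θ₂=-0.039, ω₂=-0.013
apply F[1]=+10.000 → step 2: x=0.005, v=0.238, θ₁=-0.025, ω₁=-0.383, θ₂=-0.040, ω₂=-0.024
apply F[2]=+5.169 → step 3: x=0.010, v=0.303, θ₁=-0.033, ω₁=-0.494, θ₂=-0.040, ω₂=-0.030
apply F[3]=-2.022 → step 4: x=0.016, v=0.288, θ₁=-0.043, ω₁=-0.481, θ₂=-0.041, ω₂=-0.032
apply F[4]=-5.868 → step 5: x=0.021, v=0.231, θ₁=-0.052, ω₁=-0.406, θ₂=-0.041, ω₂=-0.028
apply F[5]=-7.695 → step 6: x=0.025, v=0.155, θ₁=-0.059, ω₁=-0.305, θ₂=-0.042, ω₂=-0.019
apply F[6]=-8.330 → step 7: x=0.027, v=0.072, θ₁=-0.064, ω₁=-0.199, θ₂=-0.042, ω₂=-0.006
apply F[7]=-8.265 → step 8: x=0.028, v=-0.008, θ₁=-0.067, ω₁=-0.098, θ₂=-0.042, ω₂=0.008
apply F[8]=-7.792 → step 9: x=0.027, v=-0.083, θ₁=-0.068, ω₁=-0.009, θ₂=-0.042, ω₂=0.025
apply F[9]=-7.091 → step 10: x=0.025, v=-0.150, θ₁=-0.067, ω₁=0.068, θ₂=-0.041, ω₂=0.041
apply F[10]=-6.276 → step 11: x=0.021, v=-0.208, θ₁=-0.066, ω₁=0.131, θ₂=-0.040, ω₂=0.058
apply F[11]=-5.421 → step 12: x=0.017, v=-0.256, θ₁=-0.062, ω₁=0.180, θ₂=-0.039, ω₂=0.073
apply F[12]=-4.578 → step 13: x=0.011, v=-0.296, θ₁=-0.058, ω₁=0.217, θ₂=-0.037, ω₂=0.087
apply F[13]=-3.780 → step 14: x=0.005, v=-0.327, θ₁=-0.054, ω₁=0.242, θ₂=-0.035, ω₂=0.099
apply F[14]=-3.047 → step 15: x=-0.002, v=-0.351, θ₁=-0.049, ω₁=0.259, θ₂=-0.033, ω₂=0.110
apply F[15]=-2.386 → step 16: x=-0.009, v=-0.369, θ₁=-0.044, ω₁=0.268, θ₂=-0.031, ω₂=0.119
apply F[16]=-1.800 → step 17: x=-0.017, v=-0.381, θ₁=-0.038, ω₁=0.270, θ₂=-0.028, ω₂=0.126
apply F[17]=-1.287 → step 18: x=-0.024, v=-0.388, θ₁=-0.033, ω₁=0.268, θ₂=-0.026, ω₂=0.131
apply F[18]=-0.839 → step 19: x=-0.032, v=-0.392, θ₁=-0.028, ω₁=0.261, θ₂=-0.023, ω₂=0.134
apply F[19]=-0.450 → step 20: x=-0.040, v=-0.391, θ₁=-0.022, ω₁=0.252, θ₂=-0.020, ω₂=0.136
apply F[20]=-0.115 → step 21: x=-0.048, v=-0.388, θ₁=-0.018, ω₁=0.241, θ₂=-0.018, ω₂=0.137
apply F[21]=+0.175 → step 22: x=-0.056, v=-0.383, θ₁=-0.013, ω₁=0.228, θ₂=-0.015, ω₂=0.136
apply F[22]=+0.423 → step 23: x=-0.063, v=-0.376, θ₁=-0.008, ω₁=0.214, θ₂=-0.012, ω₂=0.134
apply F[23]=+0.636 → step 24: x=-0.071, v=-0.367, θ₁=-0.004, ω₁=0.200, θ₂=-0.010, ω₂=0.131
apply F[24]=+0.817 → step 25: x=-0.078, v=-0.358, θ₁=-0.000, ω₁=0.185, θ₂=-0.007, ω₂=0.128
apply F[25]=+0.970 → step 26: x=-0.085, v=-0.347, θ₁=0.003, ω₁=0.171, θ₂=-0.005, ω₂=0.123
apply F[26]=+1.099 → step 27: x=-0.092, v=-0.335, θ₁=0.006, ω₁=0.156, θ₂=-0.002, ω₂=0.118
apply F[27]=+1.206 → step 28: x=-0.098, v=-0.323, θ₁=0.009, ω₁=0.142, θ₂=0.000, ω₂=0.113
apply F[28]=+1.294 → step 29: x=-0.105, v=-0.310, θ₁=0.012, ω₁=0.128, θ₂=0.002, ω₂=0.107
apply F[29]=+1.363 → step 30: x=-0.111, v=-0.297, θ₁=0.014, ω₁=0.115, θ₂=0.004, ω₂=0.101
apply F[30]=+1.417 → step 31: x=-0.116, v=-0.284, θ₁=0.017, ω₁=0.103, θ₂=0.006, ω₂=0.095
apply F[31]=+1.459 → step 32: x=-0.122, v=-0.271, θ₁=0.019, ω₁=0.091, θ₂=0.008, ω₂=0.088
apply F[32]=+1.487 → step 33: x=-0.127, v=-0.259, θ₁=0.020, ω₁=0.080, θ₂=0.010, ω₂=0.082
apply F[33]=+1.506 → step 34: x=-0.132, v=-0.246, θ₁=0.022, ω₁=0.069, θ₂=0.012, ω₂=0.076
apply F[34]=+1.516 → step 35: x=-0.137, v=-0.233, θ₁=0.023, ω₁=0.060, θ₂=0.013, ω₂=0.070
apply F[35]=+1.516 → step 36: x=-0.142, v=-0.221, θ₁=0.024, ω₁=0.051, θ₂=0.014, ω₂=0.063
apply F[36]=+1.511 → step 37: x=-0.146, v=-0.209, θ₁=0.025, ω₁=0.042, θ₂=0.016, ω₂=0.057
apply F[37]=+1.501 → step 38: x=-0.150, v=-0.197, θ₁=0.026, ω₁=0.034, θ₂=0.017, ω₂=0.052

Answer: x=-0.150, v=-0.197, θ₁=0.026, ω₁=0.034, θ₂=0.017, ω₂=0.052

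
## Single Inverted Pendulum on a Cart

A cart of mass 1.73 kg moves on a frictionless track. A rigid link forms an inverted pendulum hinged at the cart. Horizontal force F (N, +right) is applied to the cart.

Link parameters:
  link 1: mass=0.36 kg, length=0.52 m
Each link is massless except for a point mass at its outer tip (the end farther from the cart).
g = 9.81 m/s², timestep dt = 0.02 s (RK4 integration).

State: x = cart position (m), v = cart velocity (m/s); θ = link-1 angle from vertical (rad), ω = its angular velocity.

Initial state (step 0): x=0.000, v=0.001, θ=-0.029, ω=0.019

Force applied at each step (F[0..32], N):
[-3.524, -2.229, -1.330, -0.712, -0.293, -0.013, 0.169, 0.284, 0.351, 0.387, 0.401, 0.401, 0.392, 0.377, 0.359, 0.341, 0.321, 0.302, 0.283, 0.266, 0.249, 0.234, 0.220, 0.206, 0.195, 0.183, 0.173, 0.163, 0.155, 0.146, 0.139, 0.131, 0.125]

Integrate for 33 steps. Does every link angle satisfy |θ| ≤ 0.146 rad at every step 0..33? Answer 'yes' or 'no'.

Answer: yes

Derivation:
apply F[0]=-3.524 → step 1: x=-0.000, v=-0.039, θ=-0.028, ω=0.084
apply F[1]=-2.229 → step 2: x=-0.001, v=-0.063, θ=-0.026, ω=0.121
apply F[2]=-1.330 → step 3: x=-0.003, v=-0.078, θ=-0.023, ω=0.140
apply F[3]=-0.712 → step 4: x=-0.004, v=-0.085, θ=-0.020, ω=0.146
apply F[4]=-0.293 → step 5: x=-0.006, v=-0.088, θ=-0.018, ω=0.144
apply F[5]=-0.013 → step 6: x=-0.008, v=-0.087, θ=-0.015, ω=0.136
apply F[6]=+0.169 → step 7: x=-0.010, v=-0.085, θ=-0.012, ω=0.127
apply F[7]=+0.284 → step 8: x=-0.011, v=-0.081, θ=-0.010, ω=0.115
apply F[8]=+0.351 → step 9: x=-0.013, v=-0.076, θ=-0.008, ω=0.104
apply F[9]=+0.387 → step 10: x=-0.014, v=-0.072, θ=-0.006, ω=0.092
apply F[10]=+0.401 → step 11: x=-0.016, v=-0.067, θ=-0.004, ω=0.081
apply F[11]=+0.401 → step 12: x=-0.017, v=-0.062, θ=-0.002, ω=0.071
apply F[12]=+0.392 → step 13: x=-0.018, v=-0.057, θ=-0.001, ω=0.061
apply F[13]=+0.377 → step 14: x=-0.019, v=-0.053, θ=0.000, ω=0.053
apply F[14]=+0.359 → step 15: x=-0.020, v=-0.049, θ=0.001, ω=0.045
apply F[15]=+0.341 → step 16: x=-0.021, v=-0.045, θ=0.002, ω=0.038
apply F[16]=+0.321 → step 17: x=-0.022, v=-0.041, θ=0.003, ω=0.032
apply F[17]=+0.302 → step 18: x=-0.023, v=-0.038, θ=0.003, ω=0.027
apply F[18]=+0.283 → step 19: x=-0.024, v=-0.035, θ=0.004, ω=0.022
apply F[19]=+0.266 → step 20: x=-0.024, v=-0.032, θ=0.004, ω=0.018
apply F[20]=+0.249 → step 21: x=-0.025, v=-0.029, θ=0.004, ω=0.014
apply F[21]=+0.234 → step 22: x=-0.025, v=-0.027, θ=0.005, ω=0.011
apply F[22]=+0.220 → step 23: x=-0.026, v=-0.024, θ=0.005, ω=0.008
apply F[23]=+0.206 → step 24: x=-0.026, v=-0.022, θ=0.005, ω=0.006
apply F[24]=+0.195 → step 25: x=-0.027, v=-0.020, θ=0.005, ω=0.004
apply F[25]=+0.183 → step 26: x=-0.027, v=-0.018, θ=0.005, ω=0.002
apply F[26]=+0.173 → step 27: x=-0.028, v=-0.017, θ=0.005, ω=0.001
apply F[27]=+0.163 → step 28: x=-0.028, v=-0.015, θ=0.005, ω=-0.001
apply F[28]=+0.155 → step 29: x=-0.028, v=-0.013, θ=0.005, ω=-0.002
apply F[29]=+0.146 → step 30: x=-0.028, v=-0.012, θ=0.005, ω=-0.003
apply F[30]=+0.139 → step 31: x=-0.029, v=-0.010, θ=0.005, ω=-0.003
apply F[31]=+0.131 → step 32: x=-0.029, v=-0.009, θ=0.005, ω=-0.004
apply F[32]=+0.125 → step 33: x=-0.029, v=-0.008, θ=0.005, ω=-0.005
Max |angle| over trajectory = 0.029 rad; bound = 0.146 → within bound.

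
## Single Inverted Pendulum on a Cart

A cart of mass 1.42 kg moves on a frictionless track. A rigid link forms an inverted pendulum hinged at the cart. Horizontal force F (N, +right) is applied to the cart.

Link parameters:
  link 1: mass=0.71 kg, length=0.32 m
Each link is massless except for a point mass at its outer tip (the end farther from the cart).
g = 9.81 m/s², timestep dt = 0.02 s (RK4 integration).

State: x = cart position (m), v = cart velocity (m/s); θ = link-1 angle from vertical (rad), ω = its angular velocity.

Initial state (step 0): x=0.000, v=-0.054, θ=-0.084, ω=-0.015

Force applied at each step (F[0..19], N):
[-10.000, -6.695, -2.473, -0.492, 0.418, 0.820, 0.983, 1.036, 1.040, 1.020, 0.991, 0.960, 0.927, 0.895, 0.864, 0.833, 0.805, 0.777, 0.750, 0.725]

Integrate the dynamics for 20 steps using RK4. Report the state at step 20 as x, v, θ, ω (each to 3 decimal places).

Answer: x=-0.082, v=-0.113, θ=0.024, ω=0.023

Derivation:
apply F[0]=-10.000 → step 1: x=-0.002, v=-0.186, θ=-0.081, ω=0.346
apply F[1]=-6.695 → step 2: x=-0.007, v=-0.273, θ=-0.072, ω=0.569
apply F[2]=-2.473 → step 3: x=-0.013, v=-0.301, θ=-0.060, ω=0.618
apply F[3]=-0.492 → step 4: x=-0.019, v=-0.303, θ=-0.048, ω=0.590
apply F[4]=+0.418 → step 5: x=-0.025, v=-0.293, θ=-0.036, ω=0.533
apply F[5]=+0.820 → step 6: x=-0.030, v=-0.279, θ=-0.026, ω=0.469
apply F[6]=+0.983 → step 7: x=-0.036, v=-0.263, θ=-0.018, ω=0.405
apply F[7]=+1.036 → step 8: x=-0.041, v=-0.247, θ=-0.010, ω=0.347
apply F[8]=+1.040 → step 9: x=-0.046, v=-0.231, θ=-0.004, ω=0.295
apply F[9]=+1.020 → step 10: x=-0.050, v=-0.217, θ=0.002, ω=0.249
apply F[10]=+0.991 → step 11: x=-0.054, v=-0.203, θ=0.006, ω=0.209
apply F[11]=+0.960 → step 12: x=-0.058, v=-0.191, θ=0.010, ω=0.174
apply F[12]=+0.927 → step 13: x=-0.062, v=-0.179, θ=0.013, ω=0.144
apply F[13]=+0.895 → step 14: x=-0.066, v=-0.167, θ=0.016, ω=0.118
apply F[14]=+0.864 → step 15: x=-0.069, v=-0.157, θ=0.018, ω=0.096
apply F[15]=+0.833 → step 16: x=-0.072, v=-0.147, θ=0.020, ω=0.077
apply F[16]=+0.805 → step 17: x=-0.075, v=-0.138, θ=0.021, ω=0.060
apply F[17]=+0.777 → step 18: x=-0.077, v=-0.129, θ=0.022, ω=0.046
apply F[18]=+0.750 → step 19: x=-0.080, v=-0.121, θ=0.023, ω=0.034
apply F[19]=+0.725 → step 20: x=-0.082, v=-0.113, θ=0.024, ω=0.023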